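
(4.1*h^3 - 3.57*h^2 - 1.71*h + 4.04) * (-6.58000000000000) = -26.978*h^3 + 23.4906*h^2 + 11.2518*h - 26.5832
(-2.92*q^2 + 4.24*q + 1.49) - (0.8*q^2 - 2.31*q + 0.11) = -3.72*q^2 + 6.55*q + 1.38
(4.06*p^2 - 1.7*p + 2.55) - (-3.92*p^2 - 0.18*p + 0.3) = 7.98*p^2 - 1.52*p + 2.25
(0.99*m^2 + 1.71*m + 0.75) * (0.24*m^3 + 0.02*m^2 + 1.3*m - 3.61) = 0.2376*m^5 + 0.4302*m^4 + 1.5012*m^3 - 1.3359*m^2 - 5.1981*m - 2.7075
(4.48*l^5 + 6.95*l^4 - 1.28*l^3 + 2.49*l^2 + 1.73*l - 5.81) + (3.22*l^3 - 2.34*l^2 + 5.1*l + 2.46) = 4.48*l^5 + 6.95*l^4 + 1.94*l^3 + 0.15*l^2 + 6.83*l - 3.35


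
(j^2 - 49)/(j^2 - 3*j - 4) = (49 - j^2)/(-j^2 + 3*j + 4)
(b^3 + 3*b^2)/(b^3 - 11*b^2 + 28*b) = b*(b + 3)/(b^2 - 11*b + 28)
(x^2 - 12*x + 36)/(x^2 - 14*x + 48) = (x - 6)/(x - 8)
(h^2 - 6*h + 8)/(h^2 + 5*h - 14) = (h - 4)/(h + 7)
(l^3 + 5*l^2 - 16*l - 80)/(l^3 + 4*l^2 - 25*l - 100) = (l - 4)/(l - 5)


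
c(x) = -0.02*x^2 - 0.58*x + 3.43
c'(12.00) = -1.06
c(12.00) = -6.41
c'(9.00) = -0.94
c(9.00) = -3.41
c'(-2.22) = -0.49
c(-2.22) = 4.62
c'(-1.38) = -0.52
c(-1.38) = 4.19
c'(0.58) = -0.60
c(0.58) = 3.09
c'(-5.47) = -0.36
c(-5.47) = 6.00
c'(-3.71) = -0.43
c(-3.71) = 5.31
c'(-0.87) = -0.55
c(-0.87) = 3.92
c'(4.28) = -0.75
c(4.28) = 0.58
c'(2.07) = -0.66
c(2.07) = 2.14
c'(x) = -0.04*x - 0.58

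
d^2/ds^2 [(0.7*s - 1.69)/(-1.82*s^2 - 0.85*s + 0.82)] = (-(0.7*s - 1.69)*(3.64*s + 0.85)*(7.28*s + 1.7) + (7.644*s - 4.9616)*(1.82*s^2 + 0.85*s - 0.82))/(1.82*s^2 + 0.85*s - 0.82)^3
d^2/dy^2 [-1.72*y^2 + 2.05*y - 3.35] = -3.44000000000000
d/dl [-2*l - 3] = -2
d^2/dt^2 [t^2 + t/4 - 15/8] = 2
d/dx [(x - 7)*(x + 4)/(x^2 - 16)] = 3/(x^2 - 8*x + 16)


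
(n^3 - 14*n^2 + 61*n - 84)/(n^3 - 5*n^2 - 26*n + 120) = (n^2 - 10*n + 21)/(n^2 - n - 30)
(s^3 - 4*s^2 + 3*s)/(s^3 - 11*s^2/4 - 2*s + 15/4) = 4*s/(4*s + 5)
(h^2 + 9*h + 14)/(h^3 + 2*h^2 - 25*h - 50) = (h + 7)/(h^2 - 25)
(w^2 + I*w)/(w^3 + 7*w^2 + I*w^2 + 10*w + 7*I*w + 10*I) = w/(w^2 + 7*w + 10)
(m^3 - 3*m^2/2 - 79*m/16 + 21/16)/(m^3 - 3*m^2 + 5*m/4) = (16*m^3 - 24*m^2 - 79*m + 21)/(4*m*(4*m^2 - 12*m + 5))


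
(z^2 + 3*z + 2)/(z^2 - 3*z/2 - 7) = 2*(z + 1)/(2*z - 7)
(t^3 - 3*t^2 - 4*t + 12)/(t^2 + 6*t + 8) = (t^2 - 5*t + 6)/(t + 4)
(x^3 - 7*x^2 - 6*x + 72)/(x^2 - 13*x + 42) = (x^2 - x - 12)/(x - 7)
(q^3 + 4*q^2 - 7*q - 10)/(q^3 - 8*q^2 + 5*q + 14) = (q + 5)/(q - 7)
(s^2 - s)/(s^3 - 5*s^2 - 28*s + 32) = s/(s^2 - 4*s - 32)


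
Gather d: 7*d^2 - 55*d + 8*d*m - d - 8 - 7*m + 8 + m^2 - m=7*d^2 + d*(8*m - 56) + m^2 - 8*m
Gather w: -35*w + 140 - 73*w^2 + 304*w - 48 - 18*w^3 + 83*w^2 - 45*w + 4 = -18*w^3 + 10*w^2 + 224*w + 96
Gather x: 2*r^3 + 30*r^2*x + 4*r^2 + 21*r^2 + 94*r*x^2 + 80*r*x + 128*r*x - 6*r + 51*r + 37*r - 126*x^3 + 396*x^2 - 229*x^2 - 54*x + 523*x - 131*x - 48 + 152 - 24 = 2*r^3 + 25*r^2 + 82*r - 126*x^3 + x^2*(94*r + 167) + x*(30*r^2 + 208*r + 338) + 80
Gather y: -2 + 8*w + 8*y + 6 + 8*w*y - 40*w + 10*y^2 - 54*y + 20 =-32*w + 10*y^2 + y*(8*w - 46) + 24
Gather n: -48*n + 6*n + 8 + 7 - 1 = 14 - 42*n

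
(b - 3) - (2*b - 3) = -b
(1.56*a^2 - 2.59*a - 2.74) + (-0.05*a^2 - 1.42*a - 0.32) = 1.51*a^2 - 4.01*a - 3.06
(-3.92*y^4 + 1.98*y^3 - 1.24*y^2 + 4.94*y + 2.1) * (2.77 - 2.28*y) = 8.9376*y^5 - 15.3728*y^4 + 8.3118*y^3 - 14.698*y^2 + 8.8958*y + 5.817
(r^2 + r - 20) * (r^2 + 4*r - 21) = r^4 + 5*r^3 - 37*r^2 - 101*r + 420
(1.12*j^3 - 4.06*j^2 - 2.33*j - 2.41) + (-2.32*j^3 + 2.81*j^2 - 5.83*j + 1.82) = -1.2*j^3 - 1.25*j^2 - 8.16*j - 0.59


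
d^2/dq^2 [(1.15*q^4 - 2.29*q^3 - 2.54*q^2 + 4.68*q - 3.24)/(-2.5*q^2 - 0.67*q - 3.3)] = (-14.375*q^6 - 11.5575*q^5 - 60.02241*q^4 - 143.420438*q^3 - 124.13286*q^2 + 413.8506*q + 25.465032)/(15.625*q^6 + 12.5625*q^5 + 65.24175*q^4 + 33.465763*q^3 + 86.11911*q^2 + 21.8889*q + 35.937)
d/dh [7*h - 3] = 7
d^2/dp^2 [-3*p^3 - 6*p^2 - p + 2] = -18*p - 12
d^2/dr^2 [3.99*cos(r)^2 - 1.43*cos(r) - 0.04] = 1.43*cos(r) - 7.98*cos(2*r)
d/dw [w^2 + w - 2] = 2*w + 1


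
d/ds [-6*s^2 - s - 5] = -12*s - 1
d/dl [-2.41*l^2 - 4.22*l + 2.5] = -4.82*l - 4.22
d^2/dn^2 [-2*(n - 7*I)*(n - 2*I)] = -4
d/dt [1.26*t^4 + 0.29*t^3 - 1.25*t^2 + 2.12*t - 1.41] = 5.04*t^3 + 0.87*t^2 - 2.5*t + 2.12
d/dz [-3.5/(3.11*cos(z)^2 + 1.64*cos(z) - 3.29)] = -(21.77*cos(z) + 5.74)*sin(z)/(3.11*cos(z)^2 + 1.64*cos(z) - 3.29)^2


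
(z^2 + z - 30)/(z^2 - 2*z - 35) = (-z^2 - z + 30)/(-z^2 + 2*z + 35)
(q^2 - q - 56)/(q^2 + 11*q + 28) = (q - 8)/(q + 4)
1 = 1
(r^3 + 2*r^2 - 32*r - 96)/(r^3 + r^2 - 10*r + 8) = (r^2 - 2*r - 24)/(r^2 - 3*r + 2)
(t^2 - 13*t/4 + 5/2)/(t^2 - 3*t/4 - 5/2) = (4*t - 5)/(4*t + 5)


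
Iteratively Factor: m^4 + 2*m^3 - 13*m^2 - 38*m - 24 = (m + 1)*(m^3 + m^2 - 14*m - 24) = (m + 1)*(m + 2)*(m^2 - m - 12) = (m - 4)*(m + 1)*(m + 2)*(m + 3)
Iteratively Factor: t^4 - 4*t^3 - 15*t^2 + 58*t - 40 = (t - 5)*(t^3 + t^2 - 10*t + 8) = (t - 5)*(t + 4)*(t^2 - 3*t + 2) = (t - 5)*(t - 2)*(t + 4)*(t - 1)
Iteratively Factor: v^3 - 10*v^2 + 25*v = (v - 5)*(v^2 - 5*v) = (v - 5)^2*(v)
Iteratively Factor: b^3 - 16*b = (b)*(b^2 - 16) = b*(b + 4)*(b - 4)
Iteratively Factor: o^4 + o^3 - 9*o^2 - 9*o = (o - 3)*(o^3 + 4*o^2 + 3*o) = o*(o - 3)*(o^2 + 4*o + 3) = o*(o - 3)*(o + 3)*(o + 1)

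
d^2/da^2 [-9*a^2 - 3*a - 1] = -18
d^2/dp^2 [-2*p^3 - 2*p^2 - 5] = -12*p - 4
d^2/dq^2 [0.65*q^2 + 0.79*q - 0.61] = 1.30000000000000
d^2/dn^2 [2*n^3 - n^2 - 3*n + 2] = 12*n - 2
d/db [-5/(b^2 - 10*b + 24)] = 10*(b - 5)/(b^2 - 10*b + 24)^2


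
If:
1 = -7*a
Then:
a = -1/7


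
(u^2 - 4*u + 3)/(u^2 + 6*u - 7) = (u - 3)/(u + 7)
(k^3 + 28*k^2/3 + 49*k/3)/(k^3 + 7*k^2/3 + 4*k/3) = (3*k^2 + 28*k + 49)/(3*k^2 + 7*k + 4)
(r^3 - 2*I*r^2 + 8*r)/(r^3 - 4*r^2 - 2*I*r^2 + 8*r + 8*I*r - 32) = r/(r - 4)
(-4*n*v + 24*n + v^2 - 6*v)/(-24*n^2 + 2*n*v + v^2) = (v - 6)/(6*n + v)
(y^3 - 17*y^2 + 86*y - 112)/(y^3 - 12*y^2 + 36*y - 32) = (y - 7)/(y - 2)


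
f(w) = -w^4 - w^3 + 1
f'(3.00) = -135.00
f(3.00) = -107.00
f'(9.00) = -3159.00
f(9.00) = -7289.00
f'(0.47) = -1.08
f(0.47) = 0.85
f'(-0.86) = 0.33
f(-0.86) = 1.09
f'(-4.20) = 243.43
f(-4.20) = -236.08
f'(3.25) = -169.00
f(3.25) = -144.89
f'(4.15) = -337.56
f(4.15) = -367.09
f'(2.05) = -47.07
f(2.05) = -25.28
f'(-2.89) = 71.49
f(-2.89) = -44.62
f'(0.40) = -0.74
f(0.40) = 0.91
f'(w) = -4*w^3 - 3*w^2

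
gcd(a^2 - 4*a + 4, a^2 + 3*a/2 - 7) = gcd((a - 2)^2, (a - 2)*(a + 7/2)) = a - 2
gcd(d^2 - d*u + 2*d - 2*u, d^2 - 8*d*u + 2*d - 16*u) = d + 2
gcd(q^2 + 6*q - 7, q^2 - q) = q - 1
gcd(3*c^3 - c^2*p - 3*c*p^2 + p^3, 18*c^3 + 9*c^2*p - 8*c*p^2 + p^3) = -3*c^2 - 2*c*p + p^2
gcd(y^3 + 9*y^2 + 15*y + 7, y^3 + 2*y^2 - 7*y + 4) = 1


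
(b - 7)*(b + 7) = b^2 - 49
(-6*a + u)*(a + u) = -6*a^2 - 5*a*u + u^2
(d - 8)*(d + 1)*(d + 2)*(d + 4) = d^4 - d^3 - 42*d^2 - 104*d - 64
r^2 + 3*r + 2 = (r + 1)*(r + 2)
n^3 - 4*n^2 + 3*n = n*(n - 3)*(n - 1)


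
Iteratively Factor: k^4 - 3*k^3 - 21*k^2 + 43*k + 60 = (k + 1)*(k^3 - 4*k^2 - 17*k + 60) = (k - 5)*(k + 1)*(k^2 + k - 12) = (k - 5)*(k + 1)*(k + 4)*(k - 3)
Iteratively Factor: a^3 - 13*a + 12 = (a - 3)*(a^2 + 3*a - 4) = (a - 3)*(a + 4)*(a - 1)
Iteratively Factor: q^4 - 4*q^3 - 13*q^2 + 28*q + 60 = (q + 2)*(q^3 - 6*q^2 - q + 30) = (q + 2)^2*(q^2 - 8*q + 15) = (q - 5)*(q + 2)^2*(q - 3)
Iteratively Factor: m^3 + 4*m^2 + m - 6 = (m - 1)*(m^2 + 5*m + 6) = (m - 1)*(m + 3)*(m + 2)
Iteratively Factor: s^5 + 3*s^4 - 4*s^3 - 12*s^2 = (s)*(s^4 + 3*s^3 - 4*s^2 - 12*s) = s*(s - 2)*(s^3 + 5*s^2 + 6*s) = s*(s - 2)*(s + 2)*(s^2 + 3*s) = s*(s - 2)*(s + 2)*(s + 3)*(s)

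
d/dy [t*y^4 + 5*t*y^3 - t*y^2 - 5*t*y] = t*(4*y^3 + 15*y^2 - 2*y - 5)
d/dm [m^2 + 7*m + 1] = 2*m + 7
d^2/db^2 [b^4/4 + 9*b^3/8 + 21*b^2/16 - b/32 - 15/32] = 3*b^2 + 27*b/4 + 21/8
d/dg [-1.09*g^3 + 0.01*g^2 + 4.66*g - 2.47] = -3.27*g^2 + 0.02*g + 4.66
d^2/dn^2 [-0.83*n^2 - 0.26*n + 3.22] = -1.66000000000000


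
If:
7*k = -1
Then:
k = -1/7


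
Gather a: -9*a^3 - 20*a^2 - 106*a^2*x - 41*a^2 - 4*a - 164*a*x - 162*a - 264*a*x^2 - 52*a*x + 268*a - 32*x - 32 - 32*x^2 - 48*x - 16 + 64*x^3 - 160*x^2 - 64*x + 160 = -9*a^3 + a^2*(-106*x - 61) + a*(-264*x^2 - 216*x + 102) + 64*x^3 - 192*x^2 - 144*x + 112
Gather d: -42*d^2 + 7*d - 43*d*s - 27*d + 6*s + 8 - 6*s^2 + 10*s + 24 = -42*d^2 + d*(-43*s - 20) - 6*s^2 + 16*s + 32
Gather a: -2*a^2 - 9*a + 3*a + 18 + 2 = -2*a^2 - 6*a + 20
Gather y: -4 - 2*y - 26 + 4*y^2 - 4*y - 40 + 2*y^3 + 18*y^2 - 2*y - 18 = 2*y^3 + 22*y^2 - 8*y - 88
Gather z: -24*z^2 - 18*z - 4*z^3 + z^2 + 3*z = -4*z^3 - 23*z^2 - 15*z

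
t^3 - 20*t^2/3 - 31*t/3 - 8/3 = (t - 8)*(t + 1/3)*(t + 1)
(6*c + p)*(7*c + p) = 42*c^2 + 13*c*p + p^2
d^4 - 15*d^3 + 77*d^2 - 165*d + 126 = (d - 7)*(d - 3)^2*(d - 2)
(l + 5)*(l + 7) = l^2 + 12*l + 35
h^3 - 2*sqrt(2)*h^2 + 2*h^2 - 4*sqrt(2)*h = h*(h + 2)*(h - 2*sqrt(2))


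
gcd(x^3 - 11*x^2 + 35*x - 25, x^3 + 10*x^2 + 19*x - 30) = x - 1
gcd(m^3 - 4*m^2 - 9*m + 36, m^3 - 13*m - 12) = m^2 - m - 12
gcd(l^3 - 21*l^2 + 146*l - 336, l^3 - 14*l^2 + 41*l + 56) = l^2 - 15*l + 56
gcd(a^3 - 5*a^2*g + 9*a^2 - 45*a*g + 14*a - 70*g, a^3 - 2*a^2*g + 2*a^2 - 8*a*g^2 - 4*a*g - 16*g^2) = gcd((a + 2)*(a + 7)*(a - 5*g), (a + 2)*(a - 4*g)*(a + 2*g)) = a + 2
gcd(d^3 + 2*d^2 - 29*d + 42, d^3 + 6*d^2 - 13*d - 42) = d^2 + 4*d - 21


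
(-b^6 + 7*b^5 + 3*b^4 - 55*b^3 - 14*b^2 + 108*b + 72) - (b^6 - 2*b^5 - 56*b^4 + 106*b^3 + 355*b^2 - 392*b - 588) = -2*b^6 + 9*b^5 + 59*b^4 - 161*b^3 - 369*b^2 + 500*b + 660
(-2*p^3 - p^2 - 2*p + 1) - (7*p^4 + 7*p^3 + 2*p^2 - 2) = -7*p^4 - 9*p^3 - 3*p^2 - 2*p + 3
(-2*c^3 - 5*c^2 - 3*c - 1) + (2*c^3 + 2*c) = -5*c^2 - c - 1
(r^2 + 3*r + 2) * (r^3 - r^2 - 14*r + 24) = r^5 + 2*r^4 - 15*r^3 - 20*r^2 + 44*r + 48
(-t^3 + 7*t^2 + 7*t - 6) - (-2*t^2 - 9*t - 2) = -t^3 + 9*t^2 + 16*t - 4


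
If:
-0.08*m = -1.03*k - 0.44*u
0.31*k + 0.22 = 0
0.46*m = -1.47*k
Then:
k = -0.71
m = 2.27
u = 2.07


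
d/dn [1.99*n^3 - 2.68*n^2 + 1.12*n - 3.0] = 5.97*n^2 - 5.36*n + 1.12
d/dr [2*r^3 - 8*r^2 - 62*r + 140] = 6*r^2 - 16*r - 62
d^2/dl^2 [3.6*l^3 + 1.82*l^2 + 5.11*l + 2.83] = 21.6*l + 3.64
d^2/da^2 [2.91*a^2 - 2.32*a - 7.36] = 5.82000000000000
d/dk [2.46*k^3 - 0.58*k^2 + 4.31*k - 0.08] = 7.38*k^2 - 1.16*k + 4.31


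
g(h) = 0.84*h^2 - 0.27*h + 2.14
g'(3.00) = 4.77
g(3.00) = 8.89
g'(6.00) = 9.81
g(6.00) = 30.76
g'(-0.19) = -0.59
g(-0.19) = 2.22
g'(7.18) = 11.79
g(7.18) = 43.51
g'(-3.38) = -5.95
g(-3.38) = 12.65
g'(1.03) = 1.46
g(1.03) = 2.75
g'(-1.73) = -3.18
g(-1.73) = 5.12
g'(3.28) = 5.24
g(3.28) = 10.29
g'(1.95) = 3.01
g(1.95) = 4.81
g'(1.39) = 2.07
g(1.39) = 3.39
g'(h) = 1.68*h - 0.27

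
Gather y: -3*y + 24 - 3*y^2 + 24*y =-3*y^2 + 21*y + 24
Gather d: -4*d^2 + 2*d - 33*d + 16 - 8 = -4*d^2 - 31*d + 8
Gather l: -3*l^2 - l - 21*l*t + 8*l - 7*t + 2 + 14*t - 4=-3*l^2 + l*(7 - 21*t) + 7*t - 2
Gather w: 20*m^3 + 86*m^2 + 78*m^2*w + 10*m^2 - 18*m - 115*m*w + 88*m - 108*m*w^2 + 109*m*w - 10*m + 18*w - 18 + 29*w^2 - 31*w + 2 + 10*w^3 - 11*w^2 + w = 20*m^3 + 96*m^2 + 60*m + 10*w^3 + w^2*(18 - 108*m) + w*(78*m^2 - 6*m - 12) - 16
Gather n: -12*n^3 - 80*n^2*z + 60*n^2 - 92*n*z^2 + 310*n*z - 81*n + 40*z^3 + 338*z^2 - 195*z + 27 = -12*n^3 + n^2*(60 - 80*z) + n*(-92*z^2 + 310*z - 81) + 40*z^3 + 338*z^2 - 195*z + 27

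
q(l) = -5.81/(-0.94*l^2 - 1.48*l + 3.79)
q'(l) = -5.81*(1.88*l + 1.48)/(-0.94*l^2 - 1.48*l + 3.79)^2 = (-10.9228*l - 8.5988)/(0.94*l^2 + 1.48*l - 3.79)^2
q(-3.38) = 2.98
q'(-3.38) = 7.47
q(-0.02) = -1.52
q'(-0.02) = -0.57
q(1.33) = -36.58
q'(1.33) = -916.68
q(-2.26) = -2.49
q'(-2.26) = 2.95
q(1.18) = -7.91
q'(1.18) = -39.80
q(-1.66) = -1.59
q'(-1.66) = 0.71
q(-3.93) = 1.18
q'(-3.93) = 1.42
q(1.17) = -7.53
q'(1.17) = -35.90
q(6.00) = 0.15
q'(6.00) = -0.05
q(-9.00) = 0.10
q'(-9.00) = 0.03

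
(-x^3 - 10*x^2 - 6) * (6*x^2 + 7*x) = -6*x^5 - 67*x^4 - 70*x^3 - 36*x^2 - 42*x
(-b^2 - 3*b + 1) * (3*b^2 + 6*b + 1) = -3*b^4 - 15*b^3 - 16*b^2 + 3*b + 1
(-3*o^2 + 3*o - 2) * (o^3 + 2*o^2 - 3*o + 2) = -3*o^5 - 3*o^4 + 13*o^3 - 19*o^2 + 12*o - 4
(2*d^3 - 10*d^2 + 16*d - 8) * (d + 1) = 2*d^4 - 8*d^3 + 6*d^2 + 8*d - 8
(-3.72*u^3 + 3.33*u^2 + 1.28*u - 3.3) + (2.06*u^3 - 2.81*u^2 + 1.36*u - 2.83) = -1.66*u^3 + 0.52*u^2 + 2.64*u - 6.13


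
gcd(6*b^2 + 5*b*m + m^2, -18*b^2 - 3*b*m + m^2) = 3*b + m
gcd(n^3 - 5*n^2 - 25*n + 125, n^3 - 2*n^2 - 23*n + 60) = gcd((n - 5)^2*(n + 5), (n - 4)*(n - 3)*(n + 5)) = n + 5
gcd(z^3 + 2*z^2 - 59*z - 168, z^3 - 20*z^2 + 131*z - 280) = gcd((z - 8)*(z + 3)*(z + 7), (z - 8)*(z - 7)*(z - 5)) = z - 8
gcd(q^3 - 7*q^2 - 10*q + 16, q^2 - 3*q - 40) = q - 8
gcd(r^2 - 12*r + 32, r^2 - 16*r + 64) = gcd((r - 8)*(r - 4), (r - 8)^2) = r - 8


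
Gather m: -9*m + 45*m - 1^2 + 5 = 36*m + 4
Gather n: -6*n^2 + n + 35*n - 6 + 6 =-6*n^2 + 36*n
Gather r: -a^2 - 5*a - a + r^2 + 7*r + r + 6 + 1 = -a^2 - 6*a + r^2 + 8*r + 7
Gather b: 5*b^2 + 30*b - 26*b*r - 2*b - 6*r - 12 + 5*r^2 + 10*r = 5*b^2 + b*(28 - 26*r) + 5*r^2 + 4*r - 12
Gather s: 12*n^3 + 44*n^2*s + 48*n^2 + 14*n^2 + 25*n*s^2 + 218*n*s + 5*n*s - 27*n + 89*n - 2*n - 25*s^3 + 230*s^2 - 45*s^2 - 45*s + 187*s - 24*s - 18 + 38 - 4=12*n^3 + 62*n^2 + 60*n - 25*s^3 + s^2*(25*n + 185) + s*(44*n^2 + 223*n + 118) + 16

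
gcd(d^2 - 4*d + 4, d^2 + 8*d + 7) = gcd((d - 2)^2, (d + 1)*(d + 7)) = 1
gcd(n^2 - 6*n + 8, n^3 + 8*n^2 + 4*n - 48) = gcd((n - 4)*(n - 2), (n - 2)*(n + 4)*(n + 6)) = n - 2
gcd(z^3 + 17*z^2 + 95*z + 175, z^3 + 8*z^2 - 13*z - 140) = z^2 + 12*z + 35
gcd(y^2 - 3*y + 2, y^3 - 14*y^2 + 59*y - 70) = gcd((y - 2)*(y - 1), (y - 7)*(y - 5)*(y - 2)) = y - 2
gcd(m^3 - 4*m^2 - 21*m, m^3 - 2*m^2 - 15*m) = m^2 + 3*m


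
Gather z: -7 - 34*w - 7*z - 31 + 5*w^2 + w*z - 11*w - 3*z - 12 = 5*w^2 - 45*w + z*(w - 10) - 50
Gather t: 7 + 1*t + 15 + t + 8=2*t + 30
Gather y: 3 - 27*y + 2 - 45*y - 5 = -72*y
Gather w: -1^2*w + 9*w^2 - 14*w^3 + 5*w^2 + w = -14*w^3 + 14*w^2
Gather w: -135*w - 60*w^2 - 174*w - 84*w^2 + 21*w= -144*w^2 - 288*w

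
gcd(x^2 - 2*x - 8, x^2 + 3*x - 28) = x - 4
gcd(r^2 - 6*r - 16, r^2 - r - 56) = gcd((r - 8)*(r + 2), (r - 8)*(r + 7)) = r - 8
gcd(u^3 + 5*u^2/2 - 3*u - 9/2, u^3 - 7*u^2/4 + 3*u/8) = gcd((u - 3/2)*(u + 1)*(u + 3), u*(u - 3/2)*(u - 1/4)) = u - 3/2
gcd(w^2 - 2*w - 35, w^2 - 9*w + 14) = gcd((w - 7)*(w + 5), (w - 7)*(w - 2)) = w - 7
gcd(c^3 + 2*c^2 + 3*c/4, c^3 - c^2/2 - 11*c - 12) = c + 3/2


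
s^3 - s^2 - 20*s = s*(s - 5)*(s + 4)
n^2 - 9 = (n - 3)*(n + 3)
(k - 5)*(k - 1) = k^2 - 6*k + 5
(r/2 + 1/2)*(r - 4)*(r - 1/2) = r^3/2 - 7*r^2/4 - 5*r/4 + 1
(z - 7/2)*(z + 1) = z^2 - 5*z/2 - 7/2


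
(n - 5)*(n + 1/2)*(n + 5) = n^3 + n^2/2 - 25*n - 25/2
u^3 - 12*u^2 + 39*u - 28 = (u - 7)*(u - 4)*(u - 1)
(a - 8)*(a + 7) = a^2 - a - 56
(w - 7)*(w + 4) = w^2 - 3*w - 28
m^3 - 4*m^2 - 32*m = m*(m - 8)*(m + 4)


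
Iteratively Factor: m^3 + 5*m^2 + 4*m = (m)*(m^2 + 5*m + 4) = m*(m + 4)*(m + 1)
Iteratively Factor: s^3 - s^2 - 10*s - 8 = (s + 2)*(s^2 - 3*s - 4) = (s + 1)*(s + 2)*(s - 4)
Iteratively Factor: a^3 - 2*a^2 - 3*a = (a)*(a^2 - 2*a - 3) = a*(a + 1)*(a - 3)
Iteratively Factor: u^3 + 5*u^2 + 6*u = (u + 3)*(u^2 + 2*u) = (u + 2)*(u + 3)*(u)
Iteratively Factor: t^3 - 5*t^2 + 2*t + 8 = (t - 2)*(t^2 - 3*t - 4) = (t - 2)*(t + 1)*(t - 4)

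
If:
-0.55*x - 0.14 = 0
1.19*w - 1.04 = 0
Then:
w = 0.87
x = -0.25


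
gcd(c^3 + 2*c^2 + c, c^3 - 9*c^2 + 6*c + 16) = c + 1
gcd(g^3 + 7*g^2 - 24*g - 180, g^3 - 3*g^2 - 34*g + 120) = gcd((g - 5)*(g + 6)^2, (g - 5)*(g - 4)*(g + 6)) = g^2 + g - 30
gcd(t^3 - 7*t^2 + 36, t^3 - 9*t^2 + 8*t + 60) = t^2 - 4*t - 12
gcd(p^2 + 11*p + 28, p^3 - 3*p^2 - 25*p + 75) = 1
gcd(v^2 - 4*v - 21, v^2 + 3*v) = v + 3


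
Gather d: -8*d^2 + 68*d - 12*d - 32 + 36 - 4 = -8*d^2 + 56*d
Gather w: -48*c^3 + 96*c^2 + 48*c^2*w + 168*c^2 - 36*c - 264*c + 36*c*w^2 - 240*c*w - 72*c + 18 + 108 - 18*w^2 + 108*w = -48*c^3 + 264*c^2 - 372*c + w^2*(36*c - 18) + w*(48*c^2 - 240*c + 108) + 126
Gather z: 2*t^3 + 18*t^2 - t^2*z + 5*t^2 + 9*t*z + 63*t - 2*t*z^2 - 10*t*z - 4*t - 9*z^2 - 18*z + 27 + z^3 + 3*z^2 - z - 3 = 2*t^3 + 23*t^2 + 59*t + z^3 + z^2*(-2*t - 6) + z*(-t^2 - t - 19) + 24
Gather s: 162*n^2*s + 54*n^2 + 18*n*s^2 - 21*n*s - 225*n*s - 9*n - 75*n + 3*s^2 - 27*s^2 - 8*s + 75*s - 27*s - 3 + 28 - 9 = 54*n^2 - 84*n + s^2*(18*n - 24) + s*(162*n^2 - 246*n + 40) + 16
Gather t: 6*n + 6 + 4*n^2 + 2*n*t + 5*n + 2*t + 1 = 4*n^2 + 11*n + t*(2*n + 2) + 7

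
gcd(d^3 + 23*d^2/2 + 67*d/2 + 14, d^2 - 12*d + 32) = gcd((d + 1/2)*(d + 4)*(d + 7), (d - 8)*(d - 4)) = 1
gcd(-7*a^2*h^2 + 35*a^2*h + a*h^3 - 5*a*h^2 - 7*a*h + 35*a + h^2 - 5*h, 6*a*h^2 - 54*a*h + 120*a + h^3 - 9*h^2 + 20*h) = h - 5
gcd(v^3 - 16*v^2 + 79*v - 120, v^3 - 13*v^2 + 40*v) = v^2 - 13*v + 40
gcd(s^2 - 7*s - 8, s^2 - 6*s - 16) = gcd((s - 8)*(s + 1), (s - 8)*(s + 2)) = s - 8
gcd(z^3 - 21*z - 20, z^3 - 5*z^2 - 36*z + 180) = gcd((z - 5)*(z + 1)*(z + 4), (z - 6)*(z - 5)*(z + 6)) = z - 5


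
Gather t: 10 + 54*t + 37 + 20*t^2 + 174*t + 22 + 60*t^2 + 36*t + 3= 80*t^2 + 264*t + 72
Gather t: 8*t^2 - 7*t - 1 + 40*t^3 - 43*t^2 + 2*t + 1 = 40*t^3 - 35*t^2 - 5*t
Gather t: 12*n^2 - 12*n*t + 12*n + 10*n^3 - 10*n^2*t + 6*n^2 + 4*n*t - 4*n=10*n^3 + 18*n^2 + 8*n + t*(-10*n^2 - 8*n)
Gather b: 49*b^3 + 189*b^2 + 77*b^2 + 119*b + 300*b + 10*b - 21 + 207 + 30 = 49*b^3 + 266*b^2 + 429*b + 216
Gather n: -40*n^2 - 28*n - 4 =-40*n^2 - 28*n - 4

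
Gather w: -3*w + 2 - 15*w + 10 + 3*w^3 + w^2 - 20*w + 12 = 3*w^3 + w^2 - 38*w + 24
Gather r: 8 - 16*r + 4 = 12 - 16*r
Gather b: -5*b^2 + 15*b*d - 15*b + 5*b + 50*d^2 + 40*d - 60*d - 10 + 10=-5*b^2 + b*(15*d - 10) + 50*d^2 - 20*d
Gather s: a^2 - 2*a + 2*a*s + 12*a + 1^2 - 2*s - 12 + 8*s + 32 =a^2 + 10*a + s*(2*a + 6) + 21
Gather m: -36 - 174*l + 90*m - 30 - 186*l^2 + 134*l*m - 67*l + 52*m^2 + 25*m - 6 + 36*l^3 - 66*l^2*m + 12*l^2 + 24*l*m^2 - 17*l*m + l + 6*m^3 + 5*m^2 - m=36*l^3 - 174*l^2 - 240*l + 6*m^3 + m^2*(24*l + 57) + m*(-66*l^2 + 117*l + 114) - 72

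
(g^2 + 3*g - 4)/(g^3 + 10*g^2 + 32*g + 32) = (g - 1)/(g^2 + 6*g + 8)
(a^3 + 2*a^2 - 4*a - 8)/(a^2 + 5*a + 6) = (a^2 - 4)/(a + 3)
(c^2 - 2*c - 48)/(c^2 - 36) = (c - 8)/(c - 6)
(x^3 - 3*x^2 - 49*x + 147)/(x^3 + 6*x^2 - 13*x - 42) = (x - 7)/(x + 2)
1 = 1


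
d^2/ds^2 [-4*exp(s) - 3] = -4*exp(s)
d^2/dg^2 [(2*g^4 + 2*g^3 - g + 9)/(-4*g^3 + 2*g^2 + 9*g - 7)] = 12*(-16*g^6 - 18*g^5 - 159*g^4 + 239*g^3 + 81*g^2 + 3*g - 132)/(64*g^9 - 96*g^8 - 384*g^7 + 760*g^6 + 528*g^5 - 1914*g^4 + 615*g^3 + 1407*g^2 - 1323*g + 343)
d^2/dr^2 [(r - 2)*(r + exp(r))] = r*exp(r) + 2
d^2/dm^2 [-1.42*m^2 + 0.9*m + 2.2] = -2.84000000000000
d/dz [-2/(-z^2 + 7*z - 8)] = 2*(7 - 2*z)/(z^2 - 7*z + 8)^2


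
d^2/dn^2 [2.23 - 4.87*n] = 0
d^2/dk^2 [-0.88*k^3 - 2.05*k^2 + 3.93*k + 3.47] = -5.28*k - 4.1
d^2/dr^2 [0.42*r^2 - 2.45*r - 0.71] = 0.840000000000000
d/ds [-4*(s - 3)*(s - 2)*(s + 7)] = -12*s^2 - 16*s + 116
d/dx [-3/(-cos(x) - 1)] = 3*sin(x)/(cos(x) + 1)^2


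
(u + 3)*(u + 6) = u^2 + 9*u + 18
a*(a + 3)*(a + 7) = a^3 + 10*a^2 + 21*a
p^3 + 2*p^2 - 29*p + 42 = (p - 3)*(p - 2)*(p + 7)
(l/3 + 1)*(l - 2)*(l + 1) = l^3/3 + 2*l^2/3 - 5*l/3 - 2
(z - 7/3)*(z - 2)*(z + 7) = z^3 + 8*z^2/3 - 77*z/3 + 98/3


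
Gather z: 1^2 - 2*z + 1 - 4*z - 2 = -6*z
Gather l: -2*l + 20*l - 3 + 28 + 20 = 18*l + 45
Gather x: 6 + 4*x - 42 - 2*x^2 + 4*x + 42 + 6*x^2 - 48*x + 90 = 4*x^2 - 40*x + 96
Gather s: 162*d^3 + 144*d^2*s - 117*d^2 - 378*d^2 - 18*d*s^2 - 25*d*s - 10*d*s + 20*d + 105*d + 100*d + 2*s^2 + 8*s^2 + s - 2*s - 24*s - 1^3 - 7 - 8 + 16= 162*d^3 - 495*d^2 + 225*d + s^2*(10 - 18*d) + s*(144*d^2 - 35*d - 25)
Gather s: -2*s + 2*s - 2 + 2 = 0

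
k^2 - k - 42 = (k - 7)*(k + 6)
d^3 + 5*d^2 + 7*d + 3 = (d + 1)^2*(d + 3)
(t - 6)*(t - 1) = t^2 - 7*t + 6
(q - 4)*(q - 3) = q^2 - 7*q + 12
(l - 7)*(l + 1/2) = l^2 - 13*l/2 - 7/2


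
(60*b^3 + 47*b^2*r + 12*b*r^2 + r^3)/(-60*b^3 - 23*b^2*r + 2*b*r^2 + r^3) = (5*b + r)/(-5*b + r)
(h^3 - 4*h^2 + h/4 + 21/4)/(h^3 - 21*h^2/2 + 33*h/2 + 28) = (h - 3/2)/(h - 8)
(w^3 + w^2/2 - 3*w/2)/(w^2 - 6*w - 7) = w*(-2*w^2 - w + 3)/(2*(-w^2 + 6*w + 7))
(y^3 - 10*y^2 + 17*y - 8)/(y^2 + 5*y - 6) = (y^2 - 9*y + 8)/(y + 6)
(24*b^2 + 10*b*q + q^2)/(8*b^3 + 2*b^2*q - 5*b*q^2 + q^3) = (24*b^2 + 10*b*q + q^2)/(8*b^3 + 2*b^2*q - 5*b*q^2 + q^3)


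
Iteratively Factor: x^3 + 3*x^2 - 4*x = (x + 4)*(x^2 - x) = x*(x + 4)*(x - 1)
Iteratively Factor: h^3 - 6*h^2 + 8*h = (h - 4)*(h^2 - 2*h) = (h - 4)*(h - 2)*(h)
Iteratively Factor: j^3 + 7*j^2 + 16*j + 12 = (j + 2)*(j^2 + 5*j + 6) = (j + 2)^2*(j + 3)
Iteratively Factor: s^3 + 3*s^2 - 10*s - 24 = (s + 2)*(s^2 + s - 12) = (s - 3)*(s + 2)*(s + 4)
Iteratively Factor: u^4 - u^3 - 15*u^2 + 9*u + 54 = (u + 3)*(u^3 - 4*u^2 - 3*u + 18) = (u - 3)*(u + 3)*(u^2 - u - 6) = (u - 3)^2*(u + 3)*(u + 2)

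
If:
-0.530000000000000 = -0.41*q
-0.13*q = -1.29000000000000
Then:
No Solution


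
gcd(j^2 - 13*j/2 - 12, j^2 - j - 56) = j - 8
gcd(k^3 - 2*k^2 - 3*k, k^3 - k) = k^2 + k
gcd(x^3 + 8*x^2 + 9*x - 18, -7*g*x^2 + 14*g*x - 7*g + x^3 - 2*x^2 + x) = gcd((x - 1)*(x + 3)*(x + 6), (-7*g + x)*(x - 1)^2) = x - 1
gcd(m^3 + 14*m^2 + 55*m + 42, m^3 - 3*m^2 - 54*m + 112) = m + 7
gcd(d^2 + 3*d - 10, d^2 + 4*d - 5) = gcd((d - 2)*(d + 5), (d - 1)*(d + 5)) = d + 5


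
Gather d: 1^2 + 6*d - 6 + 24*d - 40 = 30*d - 45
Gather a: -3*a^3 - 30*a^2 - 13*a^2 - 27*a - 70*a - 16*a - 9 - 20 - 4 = -3*a^3 - 43*a^2 - 113*a - 33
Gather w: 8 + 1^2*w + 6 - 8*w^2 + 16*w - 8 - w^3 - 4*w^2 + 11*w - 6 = -w^3 - 12*w^2 + 28*w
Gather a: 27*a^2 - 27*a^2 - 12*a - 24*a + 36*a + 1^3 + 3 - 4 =0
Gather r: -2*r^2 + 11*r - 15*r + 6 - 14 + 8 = -2*r^2 - 4*r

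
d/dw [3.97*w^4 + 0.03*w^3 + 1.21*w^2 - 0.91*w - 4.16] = 15.88*w^3 + 0.09*w^2 + 2.42*w - 0.91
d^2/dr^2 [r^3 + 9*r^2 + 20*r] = 6*r + 18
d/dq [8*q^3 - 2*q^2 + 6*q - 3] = 24*q^2 - 4*q + 6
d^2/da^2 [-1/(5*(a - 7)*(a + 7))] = 2*(-3*a^2 - 49)/(5*(a^6 - 147*a^4 + 7203*a^2 - 117649))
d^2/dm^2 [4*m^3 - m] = 24*m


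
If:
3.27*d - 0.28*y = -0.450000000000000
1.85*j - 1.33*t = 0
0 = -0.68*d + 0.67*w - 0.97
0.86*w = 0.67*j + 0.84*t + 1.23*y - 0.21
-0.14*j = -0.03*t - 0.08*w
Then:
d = -0.18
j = 1.03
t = 1.43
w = 1.27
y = -0.48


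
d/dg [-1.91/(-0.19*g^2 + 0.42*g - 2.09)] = (0.8022 - 0.7258*g)/(0.19*g^2 - 0.42*g + 2.09)^2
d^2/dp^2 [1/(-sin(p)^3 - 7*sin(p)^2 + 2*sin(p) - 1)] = (9*sin(p)^6 + 77*sin(p)^5 + 180*sin(p)^4 - 163*sin(p)^3 - 306*sin(p)^2 + 92*sin(p) + 6)/(sin(p)^3 + 7*sin(p)^2 - 2*sin(p) + 1)^3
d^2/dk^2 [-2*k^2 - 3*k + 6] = -4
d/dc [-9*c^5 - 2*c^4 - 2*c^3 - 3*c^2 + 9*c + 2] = -45*c^4 - 8*c^3 - 6*c^2 - 6*c + 9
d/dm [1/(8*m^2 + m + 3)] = (-16*m - 1)/(8*m^2 + m + 3)^2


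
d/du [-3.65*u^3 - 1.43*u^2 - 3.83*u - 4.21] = -10.95*u^2 - 2.86*u - 3.83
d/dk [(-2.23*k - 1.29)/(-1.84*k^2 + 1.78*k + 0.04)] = (-4.1032*k^2 - 4.7472*k + 2.207)/(3.3856*k^4 - 6.5504*k^3 + 3.0212*k^2 + 0.1424*k + 0.0016)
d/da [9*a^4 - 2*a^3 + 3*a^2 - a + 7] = 36*a^3 - 6*a^2 + 6*a - 1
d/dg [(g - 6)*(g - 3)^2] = 3*(g - 5)*(g - 3)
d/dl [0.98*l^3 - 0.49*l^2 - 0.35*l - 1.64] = 2.94*l^2 - 0.98*l - 0.35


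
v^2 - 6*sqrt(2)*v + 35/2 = (v - 7*sqrt(2)/2)*(v - 5*sqrt(2)/2)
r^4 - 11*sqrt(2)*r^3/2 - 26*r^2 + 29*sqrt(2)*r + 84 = (r - 7*sqrt(2))*(r - 3*sqrt(2)/2)*(r + sqrt(2))*(r + 2*sqrt(2))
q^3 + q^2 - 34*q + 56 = (q - 4)*(q - 2)*(q + 7)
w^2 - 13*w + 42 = (w - 7)*(w - 6)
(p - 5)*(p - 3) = p^2 - 8*p + 15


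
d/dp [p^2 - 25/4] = 2*p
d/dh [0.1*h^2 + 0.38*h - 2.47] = 0.2*h + 0.38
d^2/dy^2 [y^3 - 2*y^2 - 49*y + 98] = 6*y - 4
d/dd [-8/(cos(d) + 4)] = -8*sin(d)/(cos(d) + 4)^2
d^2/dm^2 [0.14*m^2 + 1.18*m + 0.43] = 0.280000000000000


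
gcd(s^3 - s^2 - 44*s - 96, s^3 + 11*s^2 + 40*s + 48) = s^2 + 7*s + 12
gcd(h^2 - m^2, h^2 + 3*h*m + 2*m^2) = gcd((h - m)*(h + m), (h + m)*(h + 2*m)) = h + m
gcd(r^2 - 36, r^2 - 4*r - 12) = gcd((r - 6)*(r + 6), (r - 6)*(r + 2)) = r - 6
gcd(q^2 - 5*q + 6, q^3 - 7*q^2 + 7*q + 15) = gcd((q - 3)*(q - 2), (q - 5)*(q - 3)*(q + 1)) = q - 3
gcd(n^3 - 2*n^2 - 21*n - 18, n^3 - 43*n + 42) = n - 6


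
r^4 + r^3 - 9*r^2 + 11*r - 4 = (r - 1)^3*(r + 4)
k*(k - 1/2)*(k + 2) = k^3 + 3*k^2/2 - k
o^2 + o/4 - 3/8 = (o - 1/2)*(o + 3/4)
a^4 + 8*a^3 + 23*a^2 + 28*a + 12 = (a + 1)*(a + 2)^2*(a + 3)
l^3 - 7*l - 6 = (l - 3)*(l + 1)*(l + 2)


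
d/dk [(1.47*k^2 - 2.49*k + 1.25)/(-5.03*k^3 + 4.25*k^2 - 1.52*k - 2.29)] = (7.3941*k^4 - 25.0494*k^3 + 27.2106*k^2 - 17.3576*k + 7.6021)/(25.3009*k^6 - 42.755*k^5 + 33.3537*k^4 + 10.1174*k^3 - 17.1546*k^2 + 6.9616*k + 5.2441)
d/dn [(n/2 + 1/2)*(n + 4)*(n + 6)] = 3*n^2/2 + 11*n + 17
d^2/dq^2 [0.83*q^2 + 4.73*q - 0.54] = 1.66000000000000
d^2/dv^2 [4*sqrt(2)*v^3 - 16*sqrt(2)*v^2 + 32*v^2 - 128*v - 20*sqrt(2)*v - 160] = 24*sqrt(2)*v - 32*sqrt(2) + 64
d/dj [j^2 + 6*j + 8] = 2*j + 6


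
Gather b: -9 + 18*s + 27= 18*s + 18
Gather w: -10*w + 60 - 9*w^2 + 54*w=-9*w^2 + 44*w + 60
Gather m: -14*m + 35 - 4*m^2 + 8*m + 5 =-4*m^2 - 6*m + 40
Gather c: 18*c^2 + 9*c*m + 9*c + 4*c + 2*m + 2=18*c^2 + c*(9*m + 13) + 2*m + 2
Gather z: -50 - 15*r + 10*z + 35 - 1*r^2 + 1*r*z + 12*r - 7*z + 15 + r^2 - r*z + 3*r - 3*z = 0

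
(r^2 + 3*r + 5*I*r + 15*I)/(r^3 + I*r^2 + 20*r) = (r + 3)/(r*(r - 4*I))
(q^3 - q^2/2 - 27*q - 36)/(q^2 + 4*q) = q - 9/2 - 9/q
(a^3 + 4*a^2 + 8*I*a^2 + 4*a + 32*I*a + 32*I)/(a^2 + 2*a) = a + 2 + 8*I + 16*I/a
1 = 1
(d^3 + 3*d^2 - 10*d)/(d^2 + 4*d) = (d^2 + 3*d - 10)/(d + 4)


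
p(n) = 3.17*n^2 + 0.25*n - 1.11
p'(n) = 6.34*n + 0.25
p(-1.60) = 6.61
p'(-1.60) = -9.89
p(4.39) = 61.08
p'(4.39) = 28.08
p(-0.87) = 1.07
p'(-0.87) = -5.27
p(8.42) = 225.74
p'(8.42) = 53.63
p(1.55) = 6.89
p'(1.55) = 10.08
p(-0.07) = -1.11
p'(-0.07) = -0.19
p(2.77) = 23.91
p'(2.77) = 17.81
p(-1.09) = 2.38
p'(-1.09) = -6.66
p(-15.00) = 708.39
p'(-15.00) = -94.85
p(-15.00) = 708.39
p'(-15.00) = -94.85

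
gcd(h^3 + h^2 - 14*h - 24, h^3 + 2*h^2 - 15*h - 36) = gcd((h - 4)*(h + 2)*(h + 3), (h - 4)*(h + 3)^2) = h^2 - h - 12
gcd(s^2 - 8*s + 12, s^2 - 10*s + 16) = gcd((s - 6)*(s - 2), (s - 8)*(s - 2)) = s - 2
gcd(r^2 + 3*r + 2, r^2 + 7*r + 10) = r + 2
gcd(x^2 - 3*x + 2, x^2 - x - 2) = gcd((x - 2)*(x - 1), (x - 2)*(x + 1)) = x - 2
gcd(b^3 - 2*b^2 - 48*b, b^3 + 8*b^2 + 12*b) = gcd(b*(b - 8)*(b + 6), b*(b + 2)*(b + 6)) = b^2 + 6*b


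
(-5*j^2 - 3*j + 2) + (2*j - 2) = -5*j^2 - j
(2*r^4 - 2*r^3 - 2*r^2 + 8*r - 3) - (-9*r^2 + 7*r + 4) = 2*r^4 - 2*r^3 + 7*r^2 + r - 7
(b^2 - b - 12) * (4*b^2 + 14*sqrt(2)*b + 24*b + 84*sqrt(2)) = 4*b^4 + 14*sqrt(2)*b^3 + 20*b^3 - 72*b^2 + 70*sqrt(2)*b^2 - 252*sqrt(2)*b - 288*b - 1008*sqrt(2)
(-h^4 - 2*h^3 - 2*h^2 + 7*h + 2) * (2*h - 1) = -2*h^5 - 3*h^4 - 2*h^3 + 16*h^2 - 3*h - 2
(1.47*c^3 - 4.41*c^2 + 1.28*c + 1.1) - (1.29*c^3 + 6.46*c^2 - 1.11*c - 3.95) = 0.18*c^3 - 10.87*c^2 + 2.39*c + 5.05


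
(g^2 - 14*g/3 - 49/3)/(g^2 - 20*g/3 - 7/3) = (3*g + 7)/(3*g + 1)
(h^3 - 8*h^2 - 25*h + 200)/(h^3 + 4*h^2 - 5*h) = (h^2 - 13*h + 40)/(h*(h - 1))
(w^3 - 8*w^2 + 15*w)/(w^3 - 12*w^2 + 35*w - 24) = w*(w - 5)/(w^2 - 9*w + 8)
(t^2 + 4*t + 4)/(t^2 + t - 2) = (t + 2)/(t - 1)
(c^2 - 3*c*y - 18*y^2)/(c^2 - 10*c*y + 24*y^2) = (-c - 3*y)/(-c + 4*y)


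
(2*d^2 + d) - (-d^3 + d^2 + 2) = d^3 + d^2 + d - 2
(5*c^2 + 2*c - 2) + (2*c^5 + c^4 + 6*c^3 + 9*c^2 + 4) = 2*c^5 + c^4 + 6*c^3 + 14*c^2 + 2*c + 2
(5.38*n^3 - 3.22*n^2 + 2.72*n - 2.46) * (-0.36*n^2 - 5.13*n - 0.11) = -1.9368*n^5 - 26.4402*n^4 + 14.9476*n^3 - 12.7138*n^2 + 12.3206*n + 0.2706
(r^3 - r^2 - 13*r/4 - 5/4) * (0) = 0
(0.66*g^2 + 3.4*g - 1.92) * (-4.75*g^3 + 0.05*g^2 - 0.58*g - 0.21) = -3.135*g^5 - 16.117*g^4 + 8.9072*g^3 - 2.2066*g^2 + 0.3996*g + 0.4032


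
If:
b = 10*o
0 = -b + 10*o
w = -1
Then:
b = 10*o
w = -1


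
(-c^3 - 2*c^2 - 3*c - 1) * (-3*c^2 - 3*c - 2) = 3*c^5 + 9*c^4 + 17*c^3 + 16*c^2 + 9*c + 2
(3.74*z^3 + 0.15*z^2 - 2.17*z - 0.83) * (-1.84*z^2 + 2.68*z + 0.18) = -6.8816*z^5 + 9.7472*z^4 + 5.068*z^3 - 4.2614*z^2 - 2.615*z - 0.1494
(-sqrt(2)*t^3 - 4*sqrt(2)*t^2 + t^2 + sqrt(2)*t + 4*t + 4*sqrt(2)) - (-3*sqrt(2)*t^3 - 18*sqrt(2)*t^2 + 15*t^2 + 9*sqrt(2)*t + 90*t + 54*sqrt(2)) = 2*sqrt(2)*t^3 - 14*t^2 + 14*sqrt(2)*t^2 - 86*t - 8*sqrt(2)*t - 50*sqrt(2)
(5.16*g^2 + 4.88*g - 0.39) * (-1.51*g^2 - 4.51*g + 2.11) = -7.7916*g^4 - 30.6404*g^3 - 10.5323*g^2 + 12.0557*g - 0.8229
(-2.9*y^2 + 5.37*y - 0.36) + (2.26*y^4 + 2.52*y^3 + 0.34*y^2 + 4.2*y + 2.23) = 2.26*y^4 + 2.52*y^3 - 2.56*y^2 + 9.57*y + 1.87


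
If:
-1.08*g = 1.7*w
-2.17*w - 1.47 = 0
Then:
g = 1.07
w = -0.68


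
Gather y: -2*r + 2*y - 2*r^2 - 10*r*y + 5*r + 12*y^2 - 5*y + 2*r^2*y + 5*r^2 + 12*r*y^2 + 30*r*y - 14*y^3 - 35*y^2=3*r^2 + 3*r - 14*y^3 + y^2*(12*r - 23) + y*(2*r^2 + 20*r - 3)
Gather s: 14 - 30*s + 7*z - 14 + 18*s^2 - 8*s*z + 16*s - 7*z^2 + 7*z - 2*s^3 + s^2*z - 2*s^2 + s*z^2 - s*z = -2*s^3 + s^2*(z + 16) + s*(z^2 - 9*z - 14) - 7*z^2 + 14*z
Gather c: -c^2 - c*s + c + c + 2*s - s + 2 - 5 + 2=-c^2 + c*(2 - s) + s - 1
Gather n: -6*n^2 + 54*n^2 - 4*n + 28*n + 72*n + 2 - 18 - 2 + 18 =48*n^2 + 96*n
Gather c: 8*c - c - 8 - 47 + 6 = 7*c - 49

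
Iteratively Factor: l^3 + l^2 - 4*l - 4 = (l - 2)*(l^2 + 3*l + 2) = (l - 2)*(l + 1)*(l + 2)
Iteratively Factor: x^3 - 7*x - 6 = (x - 3)*(x^2 + 3*x + 2) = (x - 3)*(x + 1)*(x + 2)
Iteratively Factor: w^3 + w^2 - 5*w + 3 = (w + 3)*(w^2 - 2*w + 1) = (w - 1)*(w + 3)*(w - 1)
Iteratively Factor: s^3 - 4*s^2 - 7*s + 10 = (s - 5)*(s^2 + s - 2) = (s - 5)*(s - 1)*(s + 2)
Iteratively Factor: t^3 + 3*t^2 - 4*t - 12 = (t + 2)*(t^2 + t - 6) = (t - 2)*(t + 2)*(t + 3)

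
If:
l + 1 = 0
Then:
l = -1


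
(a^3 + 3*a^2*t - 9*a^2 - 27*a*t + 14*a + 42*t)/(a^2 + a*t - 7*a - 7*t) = (a^2 + 3*a*t - 2*a - 6*t)/(a + t)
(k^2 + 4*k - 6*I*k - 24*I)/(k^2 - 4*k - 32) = (k - 6*I)/(k - 8)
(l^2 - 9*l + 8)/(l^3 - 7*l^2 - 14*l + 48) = (l - 1)/(l^2 + l - 6)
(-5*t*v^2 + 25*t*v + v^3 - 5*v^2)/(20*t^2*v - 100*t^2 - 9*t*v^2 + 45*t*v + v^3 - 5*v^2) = -v/(4*t - v)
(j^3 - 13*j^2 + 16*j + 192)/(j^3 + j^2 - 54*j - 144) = (j - 8)/(j + 6)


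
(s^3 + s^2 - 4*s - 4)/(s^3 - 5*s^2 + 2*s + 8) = (s + 2)/(s - 4)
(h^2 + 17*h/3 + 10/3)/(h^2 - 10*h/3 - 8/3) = (h + 5)/(h - 4)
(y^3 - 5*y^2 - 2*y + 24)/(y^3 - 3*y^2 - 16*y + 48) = (y + 2)/(y + 4)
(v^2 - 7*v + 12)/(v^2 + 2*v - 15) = (v - 4)/(v + 5)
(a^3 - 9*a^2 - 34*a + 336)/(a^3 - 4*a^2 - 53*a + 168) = (a^2 - a - 42)/(a^2 + 4*a - 21)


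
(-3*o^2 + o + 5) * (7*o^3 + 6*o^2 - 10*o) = -21*o^5 - 11*o^4 + 71*o^3 + 20*o^2 - 50*o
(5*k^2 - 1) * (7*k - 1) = 35*k^3 - 5*k^2 - 7*k + 1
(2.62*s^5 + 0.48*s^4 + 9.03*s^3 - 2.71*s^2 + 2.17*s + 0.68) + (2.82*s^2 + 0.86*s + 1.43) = 2.62*s^5 + 0.48*s^4 + 9.03*s^3 + 0.11*s^2 + 3.03*s + 2.11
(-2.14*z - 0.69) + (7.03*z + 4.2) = 4.89*z + 3.51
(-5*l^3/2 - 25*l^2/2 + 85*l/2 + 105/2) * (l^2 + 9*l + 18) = -5*l^5/2 - 35*l^4 - 115*l^3 + 210*l^2 + 2475*l/2 + 945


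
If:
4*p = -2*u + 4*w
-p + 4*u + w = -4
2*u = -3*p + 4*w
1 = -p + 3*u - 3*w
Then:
No Solution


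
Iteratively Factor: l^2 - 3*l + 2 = (l - 2)*(l - 1)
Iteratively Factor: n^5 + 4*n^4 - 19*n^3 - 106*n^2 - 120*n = (n + 3)*(n^4 + n^3 - 22*n^2 - 40*n) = (n + 3)*(n + 4)*(n^3 - 3*n^2 - 10*n) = n*(n + 3)*(n + 4)*(n^2 - 3*n - 10) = n*(n - 5)*(n + 3)*(n + 4)*(n + 2)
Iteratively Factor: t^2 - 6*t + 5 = (t - 1)*(t - 5)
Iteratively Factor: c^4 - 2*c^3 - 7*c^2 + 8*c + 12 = (c - 3)*(c^3 + c^2 - 4*c - 4) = (c - 3)*(c + 2)*(c^2 - c - 2) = (c - 3)*(c - 2)*(c + 2)*(c + 1)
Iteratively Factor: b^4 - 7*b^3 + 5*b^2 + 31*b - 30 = (b - 1)*(b^3 - 6*b^2 - b + 30) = (b - 3)*(b - 1)*(b^2 - 3*b - 10) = (b - 3)*(b - 1)*(b + 2)*(b - 5)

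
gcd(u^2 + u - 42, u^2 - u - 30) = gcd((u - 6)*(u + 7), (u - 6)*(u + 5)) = u - 6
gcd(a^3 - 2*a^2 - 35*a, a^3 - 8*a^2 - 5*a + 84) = a - 7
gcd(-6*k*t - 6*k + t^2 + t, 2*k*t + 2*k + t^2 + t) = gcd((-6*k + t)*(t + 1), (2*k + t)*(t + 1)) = t + 1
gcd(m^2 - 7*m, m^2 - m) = m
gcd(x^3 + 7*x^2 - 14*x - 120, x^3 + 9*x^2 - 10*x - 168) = x^2 + 2*x - 24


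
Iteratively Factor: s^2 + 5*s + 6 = (s + 2)*(s + 3)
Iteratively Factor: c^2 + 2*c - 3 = (c - 1)*(c + 3)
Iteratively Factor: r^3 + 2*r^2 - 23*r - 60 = (r + 4)*(r^2 - 2*r - 15) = (r + 3)*(r + 4)*(r - 5)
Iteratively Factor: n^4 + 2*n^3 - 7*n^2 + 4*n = (n)*(n^3 + 2*n^2 - 7*n + 4) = n*(n - 1)*(n^2 + 3*n - 4) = n*(n - 1)^2*(n + 4)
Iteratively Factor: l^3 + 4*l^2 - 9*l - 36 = (l - 3)*(l^2 + 7*l + 12) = (l - 3)*(l + 3)*(l + 4)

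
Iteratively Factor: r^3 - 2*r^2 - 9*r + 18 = (r - 2)*(r^2 - 9) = (r - 2)*(r + 3)*(r - 3)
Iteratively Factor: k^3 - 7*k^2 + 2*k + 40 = (k + 2)*(k^2 - 9*k + 20) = (k - 5)*(k + 2)*(k - 4)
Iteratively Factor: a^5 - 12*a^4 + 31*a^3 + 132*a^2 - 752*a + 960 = (a - 3)*(a^4 - 9*a^3 + 4*a^2 + 144*a - 320) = (a - 5)*(a - 3)*(a^3 - 4*a^2 - 16*a + 64) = (a - 5)*(a - 4)*(a - 3)*(a^2 - 16) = (a - 5)*(a - 4)^2*(a - 3)*(a + 4)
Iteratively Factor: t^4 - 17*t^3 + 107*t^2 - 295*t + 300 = (t - 5)*(t^3 - 12*t^2 + 47*t - 60) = (t - 5)^2*(t^2 - 7*t + 12) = (t - 5)^2*(t - 4)*(t - 3)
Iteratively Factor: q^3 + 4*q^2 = (q + 4)*(q^2) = q*(q + 4)*(q)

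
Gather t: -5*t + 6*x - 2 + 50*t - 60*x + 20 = 45*t - 54*x + 18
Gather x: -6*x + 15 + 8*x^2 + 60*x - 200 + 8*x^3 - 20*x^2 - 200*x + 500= 8*x^3 - 12*x^2 - 146*x + 315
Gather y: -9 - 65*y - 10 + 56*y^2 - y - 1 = 56*y^2 - 66*y - 20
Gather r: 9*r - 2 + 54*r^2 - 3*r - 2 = 54*r^2 + 6*r - 4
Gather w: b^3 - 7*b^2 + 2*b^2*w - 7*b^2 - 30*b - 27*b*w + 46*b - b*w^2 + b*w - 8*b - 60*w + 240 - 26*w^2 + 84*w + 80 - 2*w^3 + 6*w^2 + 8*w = b^3 - 14*b^2 + 8*b - 2*w^3 + w^2*(-b - 20) + w*(2*b^2 - 26*b + 32) + 320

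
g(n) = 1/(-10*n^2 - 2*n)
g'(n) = (20*n + 2)/(-10*n^2 - 2*n)^2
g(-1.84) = -0.03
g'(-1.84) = -0.04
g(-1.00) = -0.12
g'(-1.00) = -0.28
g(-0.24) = -10.42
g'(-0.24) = -303.82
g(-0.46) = -0.84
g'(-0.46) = -5.03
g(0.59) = -0.21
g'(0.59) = 0.64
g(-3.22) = -0.01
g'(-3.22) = -0.01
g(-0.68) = -0.31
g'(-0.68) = -1.09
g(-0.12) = 10.42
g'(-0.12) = -43.40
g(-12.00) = 0.00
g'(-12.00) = 0.00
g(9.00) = 0.00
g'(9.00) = 0.00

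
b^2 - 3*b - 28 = (b - 7)*(b + 4)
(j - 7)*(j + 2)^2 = j^3 - 3*j^2 - 24*j - 28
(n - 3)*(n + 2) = n^2 - n - 6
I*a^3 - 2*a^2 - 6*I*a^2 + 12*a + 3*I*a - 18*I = (a - 6)*(a + 3*I)*(I*a + 1)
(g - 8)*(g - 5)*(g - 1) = g^3 - 14*g^2 + 53*g - 40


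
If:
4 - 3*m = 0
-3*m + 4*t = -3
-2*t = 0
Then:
No Solution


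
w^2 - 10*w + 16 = (w - 8)*(w - 2)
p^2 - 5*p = p*(p - 5)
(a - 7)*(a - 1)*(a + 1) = a^3 - 7*a^2 - a + 7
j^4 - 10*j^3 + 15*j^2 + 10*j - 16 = (j - 8)*(j - 2)*(j - 1)*(j + 1)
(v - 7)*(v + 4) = v^2 - 3*v - 28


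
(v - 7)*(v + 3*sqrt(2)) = v^2 - 7*v + 3*sqrt(2)*v - 21*sqrt(2)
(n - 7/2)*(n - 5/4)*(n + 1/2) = n^3 - 17*n^2/4 + 2*n + 35/16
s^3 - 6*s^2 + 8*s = s*(s - 4)*(s - 2)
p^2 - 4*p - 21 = (p - 7)*(p + 3)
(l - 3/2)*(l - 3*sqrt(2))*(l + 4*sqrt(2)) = l^3 - 3*l^2/2 + sqrt(2)*l^2 - 24*l - 3*sqrt(2)*l/2 + 36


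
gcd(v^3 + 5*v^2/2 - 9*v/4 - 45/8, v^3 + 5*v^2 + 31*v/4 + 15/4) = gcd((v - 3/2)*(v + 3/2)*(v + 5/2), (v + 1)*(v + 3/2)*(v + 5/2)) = v^2 + 4*v + 15/4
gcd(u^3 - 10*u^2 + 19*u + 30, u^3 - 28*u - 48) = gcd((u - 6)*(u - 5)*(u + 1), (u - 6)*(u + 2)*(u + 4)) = u - 6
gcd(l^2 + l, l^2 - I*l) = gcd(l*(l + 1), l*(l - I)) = l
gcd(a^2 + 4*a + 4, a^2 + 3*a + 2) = a + 2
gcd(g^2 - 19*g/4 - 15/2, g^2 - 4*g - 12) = g - 6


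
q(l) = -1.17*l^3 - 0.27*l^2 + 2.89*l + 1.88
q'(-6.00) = -120.23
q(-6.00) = 227.54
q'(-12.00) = -496.07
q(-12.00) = 1950.08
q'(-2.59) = -19.26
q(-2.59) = 12.91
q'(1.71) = -8.30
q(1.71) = 0.18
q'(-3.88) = -47.86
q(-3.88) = 54.94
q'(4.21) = -61.59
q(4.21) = -78.04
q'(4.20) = -61.29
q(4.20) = -77.43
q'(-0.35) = 2.65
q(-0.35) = 0.89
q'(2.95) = -29.25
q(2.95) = -21.98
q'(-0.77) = 1.22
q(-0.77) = 0.03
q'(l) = -3.51*l^2 - 0.54*l + 2.89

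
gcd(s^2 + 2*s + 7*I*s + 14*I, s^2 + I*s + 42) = s + 7*I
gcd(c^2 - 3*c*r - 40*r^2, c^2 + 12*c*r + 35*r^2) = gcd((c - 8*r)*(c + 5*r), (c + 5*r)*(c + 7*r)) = c + 5*r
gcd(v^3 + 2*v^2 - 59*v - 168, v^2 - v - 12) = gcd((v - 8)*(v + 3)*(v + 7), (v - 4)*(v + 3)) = v + 3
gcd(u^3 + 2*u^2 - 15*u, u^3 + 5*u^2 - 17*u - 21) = u - 3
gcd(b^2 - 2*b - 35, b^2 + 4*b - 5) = b + 5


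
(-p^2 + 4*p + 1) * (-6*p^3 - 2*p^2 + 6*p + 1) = 6*p^5 - 22*p^4 - 20*p^3 + 21*p^2 + 10*p + 1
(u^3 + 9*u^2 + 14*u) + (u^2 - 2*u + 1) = u^3 + 10*u^2 + 12*u + 1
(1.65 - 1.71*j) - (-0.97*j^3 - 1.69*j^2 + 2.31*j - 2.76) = 0.97*j^3 + 1.69*j^2 - 4.02*j + 4.41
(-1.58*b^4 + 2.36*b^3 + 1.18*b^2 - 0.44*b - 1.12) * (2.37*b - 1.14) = -3.7446*b^5 + 7.3944*b^4 + 0.106200000000001*b^3 - 2.388*b^2 - 2.1528*b + 1.2768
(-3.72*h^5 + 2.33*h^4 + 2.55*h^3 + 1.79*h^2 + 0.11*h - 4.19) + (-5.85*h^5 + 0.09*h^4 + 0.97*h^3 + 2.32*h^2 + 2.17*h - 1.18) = -9.57*h^5 + 2.42*h^4 + 3.52*h^3 + 4.11*h^2 + 2.28*h - 5.37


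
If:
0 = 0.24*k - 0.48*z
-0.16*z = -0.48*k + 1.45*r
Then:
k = 2.0*z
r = 0.551724137931034*z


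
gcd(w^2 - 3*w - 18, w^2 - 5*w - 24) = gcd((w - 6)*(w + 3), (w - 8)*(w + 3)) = w + 3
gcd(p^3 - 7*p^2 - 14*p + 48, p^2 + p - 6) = p^2 + p - 6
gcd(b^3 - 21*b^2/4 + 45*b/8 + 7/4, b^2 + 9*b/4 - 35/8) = 1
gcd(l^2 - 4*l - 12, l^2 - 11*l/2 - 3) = l - 6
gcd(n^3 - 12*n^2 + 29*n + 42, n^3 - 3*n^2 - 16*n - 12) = n^2 - 5*n - 6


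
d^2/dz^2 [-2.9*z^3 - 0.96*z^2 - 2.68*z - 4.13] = -17.4*z - 1.92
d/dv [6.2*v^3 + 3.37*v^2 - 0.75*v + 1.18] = 18.6*v^2 + 6.74*v - 0.75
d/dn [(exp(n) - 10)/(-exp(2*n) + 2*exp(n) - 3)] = (-2*(1 - exp(n))*(exp(n) - 10) - exp(2*n) + 2*exp(n) - 3)*exp(n)/(exp(2*n) - 2*exp(n) + 3)^2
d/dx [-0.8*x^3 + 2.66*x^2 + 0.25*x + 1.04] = -2.4*x^2 + 5.32*x + 0.25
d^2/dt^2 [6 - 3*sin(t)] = 3*sin(t)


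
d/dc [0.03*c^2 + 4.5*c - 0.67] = 0.06*c + 4.5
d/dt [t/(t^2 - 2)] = (-t^2 - 2)/(t^4 - 4*t^2 + 4)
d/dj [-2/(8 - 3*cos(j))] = 6*sin(j)/(3*cos(j) - 8)^2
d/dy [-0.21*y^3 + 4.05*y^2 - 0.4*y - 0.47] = -0.63*y^2 + 8.1*y - 0.4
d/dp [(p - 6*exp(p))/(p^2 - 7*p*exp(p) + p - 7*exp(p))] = ((1 - 6*exp(p))*(p^2 - 7*p*exp(p) + p - 7*exp(p)) + (p - 6*exp(p))*(7*p*exp(p) - 2*p + 14*exp(p) - 1))/(p^2 - 7*p*exp(p) + p - 7*exp(p))^2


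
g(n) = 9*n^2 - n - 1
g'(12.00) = 215.00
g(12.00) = 1283.00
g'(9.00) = 161.00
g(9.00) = 719.00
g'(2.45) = 43.10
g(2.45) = 50.57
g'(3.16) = 55.88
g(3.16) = 85.71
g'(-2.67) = -49.06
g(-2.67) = 65.83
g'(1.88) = 32.84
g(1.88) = 28.93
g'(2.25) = 39.50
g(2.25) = 42.31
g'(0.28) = 4.04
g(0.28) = -0.57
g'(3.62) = 64.16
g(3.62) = 113.32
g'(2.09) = 36.62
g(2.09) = 36.22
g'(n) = 18*n - 1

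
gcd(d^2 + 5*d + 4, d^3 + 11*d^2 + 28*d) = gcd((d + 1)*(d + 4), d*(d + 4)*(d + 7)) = d + 4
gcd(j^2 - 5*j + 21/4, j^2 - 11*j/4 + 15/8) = j - 3/2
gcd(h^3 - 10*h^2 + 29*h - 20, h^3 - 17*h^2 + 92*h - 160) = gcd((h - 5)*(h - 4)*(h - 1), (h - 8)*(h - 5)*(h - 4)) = h^2 - 9*h + 20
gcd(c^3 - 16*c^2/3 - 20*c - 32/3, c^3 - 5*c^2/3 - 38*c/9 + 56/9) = c + 2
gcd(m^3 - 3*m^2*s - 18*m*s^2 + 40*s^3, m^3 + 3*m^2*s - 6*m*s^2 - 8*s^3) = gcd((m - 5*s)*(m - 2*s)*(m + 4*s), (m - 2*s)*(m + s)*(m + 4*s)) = -m^2 - 2*m*s + 8*s^2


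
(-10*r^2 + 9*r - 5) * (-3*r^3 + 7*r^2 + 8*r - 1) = 30*r^5 - 97*r^4 - 2*r^3 + 47*r^2 - 49*r + 5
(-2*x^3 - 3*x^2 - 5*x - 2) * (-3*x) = 6*x^4 + 9*x^3 + 15*x^2 + 6*x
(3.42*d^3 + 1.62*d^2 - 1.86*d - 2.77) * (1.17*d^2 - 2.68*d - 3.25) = 4.0014*d^5 - 7.2702*d^4 - 17.6328*d^3 - 3.5211*d^2 + 13.4686*d + 9.0025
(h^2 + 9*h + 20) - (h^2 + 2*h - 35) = 7*h + 55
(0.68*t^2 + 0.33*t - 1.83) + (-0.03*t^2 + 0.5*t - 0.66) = 0.65*t^2 + 0.83*t - 2.49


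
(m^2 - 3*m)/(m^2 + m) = (m - 3)/(m + 1)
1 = 1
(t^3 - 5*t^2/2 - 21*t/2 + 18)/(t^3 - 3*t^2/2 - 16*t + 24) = (t + 3)/(t + 4)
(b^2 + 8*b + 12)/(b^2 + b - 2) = (b + 6)/(b - 1)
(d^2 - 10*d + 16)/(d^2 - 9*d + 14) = (d - 8)/(d - 7)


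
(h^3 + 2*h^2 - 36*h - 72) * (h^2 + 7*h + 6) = h^5 + 9*h^4 - 16*h^3 - 312*h^2 - 720*h - 432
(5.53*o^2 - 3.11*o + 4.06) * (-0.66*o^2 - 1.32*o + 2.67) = -3.6498*o^4 - 5.247*o^3 + 16.1907*o^2 - 13.6629*o + 10.8402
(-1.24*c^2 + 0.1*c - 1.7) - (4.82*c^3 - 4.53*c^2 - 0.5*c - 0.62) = -4.82*c^3 + 3.29*c^2 + 0.6*c - 1.08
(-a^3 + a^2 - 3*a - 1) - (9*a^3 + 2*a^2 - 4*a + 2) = -10*a^3 - a^2 + a - 3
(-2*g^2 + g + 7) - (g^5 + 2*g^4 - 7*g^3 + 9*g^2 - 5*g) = -g^5 - 2*g^4 + 7*g^3 - 11*g^2 + 6*g + 7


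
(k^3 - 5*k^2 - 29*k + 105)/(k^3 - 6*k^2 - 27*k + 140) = (k - 3)/(k - 4)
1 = 1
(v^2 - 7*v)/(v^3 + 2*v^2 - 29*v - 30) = v*(v - 7)/(v^3 + 2*v^2 - 29*v - 30)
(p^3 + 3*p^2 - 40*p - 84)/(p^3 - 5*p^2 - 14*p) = (p^2 + p - 42)/(p*(p - 7))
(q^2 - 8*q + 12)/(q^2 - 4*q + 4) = (q - 6)/(q - 2)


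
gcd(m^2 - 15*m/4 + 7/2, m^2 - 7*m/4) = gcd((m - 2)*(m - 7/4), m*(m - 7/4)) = m - 7/4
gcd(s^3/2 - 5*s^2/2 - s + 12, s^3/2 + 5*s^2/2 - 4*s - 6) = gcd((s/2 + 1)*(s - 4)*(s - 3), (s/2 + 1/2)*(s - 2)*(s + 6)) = 1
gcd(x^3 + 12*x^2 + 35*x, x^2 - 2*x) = x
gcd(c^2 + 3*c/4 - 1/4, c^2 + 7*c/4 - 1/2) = c - 1/4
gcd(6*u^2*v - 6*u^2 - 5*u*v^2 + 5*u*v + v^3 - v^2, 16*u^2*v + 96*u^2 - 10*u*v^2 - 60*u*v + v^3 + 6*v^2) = 2*u - v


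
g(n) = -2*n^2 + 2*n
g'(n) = 2 - 4*n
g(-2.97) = -23.58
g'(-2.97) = 13.88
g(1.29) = -0.75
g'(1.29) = -3.16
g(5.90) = -57.82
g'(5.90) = -21.60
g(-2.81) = -21.41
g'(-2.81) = 13.24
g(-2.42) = -16.55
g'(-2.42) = 11.68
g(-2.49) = -17.38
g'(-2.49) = 11.96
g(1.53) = -1.62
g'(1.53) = -4.12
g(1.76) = -2.68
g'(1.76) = -5.04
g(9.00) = -144.00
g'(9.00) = -34.00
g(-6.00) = -84.00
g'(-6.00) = 26.00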